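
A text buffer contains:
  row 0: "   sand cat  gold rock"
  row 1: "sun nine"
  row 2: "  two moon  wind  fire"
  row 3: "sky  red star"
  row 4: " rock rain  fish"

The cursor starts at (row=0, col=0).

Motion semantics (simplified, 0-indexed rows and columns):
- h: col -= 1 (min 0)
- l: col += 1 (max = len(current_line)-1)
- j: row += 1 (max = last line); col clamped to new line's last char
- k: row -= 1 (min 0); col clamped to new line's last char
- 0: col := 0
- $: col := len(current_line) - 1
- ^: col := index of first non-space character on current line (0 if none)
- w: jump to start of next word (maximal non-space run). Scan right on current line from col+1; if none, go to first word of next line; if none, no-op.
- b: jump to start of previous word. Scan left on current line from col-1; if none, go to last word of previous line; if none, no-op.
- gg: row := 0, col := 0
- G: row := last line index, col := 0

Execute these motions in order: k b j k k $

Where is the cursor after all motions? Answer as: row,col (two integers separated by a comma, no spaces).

Answer: 0,21

Derivation:
After 1 (k): row=0 col=0 char='_'
After 2 (b): row=0 col=0 char='_'
After 3 (j): row=1 col=0 char='s'
After 4 (k): row=0 col=0 char='_'
After 5 (k): row=0 col=0 char='_'
After 6 ($): row=0 col=21 char='k'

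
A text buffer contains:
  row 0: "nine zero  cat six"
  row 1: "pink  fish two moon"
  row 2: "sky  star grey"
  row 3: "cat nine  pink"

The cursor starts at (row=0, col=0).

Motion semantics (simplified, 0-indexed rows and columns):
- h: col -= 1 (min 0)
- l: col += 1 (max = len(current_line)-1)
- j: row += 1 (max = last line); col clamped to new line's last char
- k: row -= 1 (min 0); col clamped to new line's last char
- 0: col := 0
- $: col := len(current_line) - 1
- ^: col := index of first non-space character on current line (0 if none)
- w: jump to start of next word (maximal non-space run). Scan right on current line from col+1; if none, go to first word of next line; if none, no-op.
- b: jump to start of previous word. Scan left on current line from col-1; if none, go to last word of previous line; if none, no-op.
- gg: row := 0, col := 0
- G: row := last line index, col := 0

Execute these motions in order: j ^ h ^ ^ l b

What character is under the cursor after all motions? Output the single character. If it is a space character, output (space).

Answer: p

Derivation:
After 1 (j): row=1 col=0 char='p'
After 2 (^): row=1 col=0 char='p'
After 3 (h): row=1 col=0 char='p'
After 4 (^): row=1 col=0 char='p'
After 5 (^): row=1 col=0 char='p'
After 6 (l): row=1 col=1 char='i'
After 7 (b): row=1 col=0 char='p'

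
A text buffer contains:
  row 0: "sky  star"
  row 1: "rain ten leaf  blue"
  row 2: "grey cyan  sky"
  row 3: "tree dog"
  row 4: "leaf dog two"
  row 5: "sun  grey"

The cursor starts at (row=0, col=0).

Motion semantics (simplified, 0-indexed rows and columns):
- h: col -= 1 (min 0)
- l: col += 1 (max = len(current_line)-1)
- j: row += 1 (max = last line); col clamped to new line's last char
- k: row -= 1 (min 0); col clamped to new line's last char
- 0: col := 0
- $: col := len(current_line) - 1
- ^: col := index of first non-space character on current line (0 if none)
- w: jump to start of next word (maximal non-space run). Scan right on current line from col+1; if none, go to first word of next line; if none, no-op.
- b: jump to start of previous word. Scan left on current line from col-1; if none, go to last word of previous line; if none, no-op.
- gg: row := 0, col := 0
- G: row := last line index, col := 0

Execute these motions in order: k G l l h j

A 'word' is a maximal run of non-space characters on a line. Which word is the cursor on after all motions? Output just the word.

After 1 (k): row=0 col=0 char='s'
After 2 (G): row=5 col=0 char='s'
After 3 (l): row=5 col=1 char='u'
After 4 (l): row=5 col=2 char='n'
After 5 (h): row=5 col=1 char='u'
After 6 (j): row=5 col=1 char='u'

Answer: sun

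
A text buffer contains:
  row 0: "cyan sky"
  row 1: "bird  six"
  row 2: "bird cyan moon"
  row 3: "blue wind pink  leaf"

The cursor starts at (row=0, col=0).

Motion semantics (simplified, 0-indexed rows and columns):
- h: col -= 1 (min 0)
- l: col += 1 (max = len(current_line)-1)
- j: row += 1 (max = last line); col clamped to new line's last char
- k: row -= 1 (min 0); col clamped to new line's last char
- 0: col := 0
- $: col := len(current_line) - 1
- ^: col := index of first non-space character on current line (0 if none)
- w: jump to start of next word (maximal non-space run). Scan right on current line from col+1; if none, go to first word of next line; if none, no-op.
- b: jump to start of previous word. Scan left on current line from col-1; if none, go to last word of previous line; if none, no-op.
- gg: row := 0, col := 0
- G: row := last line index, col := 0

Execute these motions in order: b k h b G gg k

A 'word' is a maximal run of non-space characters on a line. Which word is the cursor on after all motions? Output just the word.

Answer: cyan

Derivation:
After 1 (b): row=0 col=0 char='c'
After 2 (k): row=0 col=0 char='c'
After 3 (h): row=0 col=0 char='c'
After 4 (b): row=0 col=0 char='c'
After 5 (G): row=3 col=0 char='b'
After 6 (gg): row=0 col=0 char='c'
After 7 (k): row=0 col=0 char='c'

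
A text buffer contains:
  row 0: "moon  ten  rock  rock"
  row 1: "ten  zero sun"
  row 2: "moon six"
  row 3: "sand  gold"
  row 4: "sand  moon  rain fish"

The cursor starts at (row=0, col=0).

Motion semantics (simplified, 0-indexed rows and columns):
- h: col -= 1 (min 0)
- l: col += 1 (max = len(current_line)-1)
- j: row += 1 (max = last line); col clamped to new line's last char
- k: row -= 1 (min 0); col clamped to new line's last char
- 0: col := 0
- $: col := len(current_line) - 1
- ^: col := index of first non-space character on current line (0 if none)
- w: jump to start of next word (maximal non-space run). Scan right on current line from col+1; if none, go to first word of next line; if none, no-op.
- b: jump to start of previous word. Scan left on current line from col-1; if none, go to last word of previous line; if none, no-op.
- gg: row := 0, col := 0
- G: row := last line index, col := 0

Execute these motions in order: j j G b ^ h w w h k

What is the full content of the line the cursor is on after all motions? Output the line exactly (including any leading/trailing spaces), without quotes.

After 1 (j): row=1 col=0 char='t'
After 2 (j): row=2 col=0 char='m'
After 3 (G): row=4 col=0 char='s'
After 4 (b): row=3 col=6 char='g'
After 5 (^): row=3 col=0 char='s'
After 6 (h): row=3 col=0 char='s'
After 7 (w): row=3 col=6 char='g'
After 8 (w): row=4 col=0 char='s'
After 9 (h): row=4 col=0 char='s'
After 10 (k): row=3 col=0 char='s'

Answer: sand  gold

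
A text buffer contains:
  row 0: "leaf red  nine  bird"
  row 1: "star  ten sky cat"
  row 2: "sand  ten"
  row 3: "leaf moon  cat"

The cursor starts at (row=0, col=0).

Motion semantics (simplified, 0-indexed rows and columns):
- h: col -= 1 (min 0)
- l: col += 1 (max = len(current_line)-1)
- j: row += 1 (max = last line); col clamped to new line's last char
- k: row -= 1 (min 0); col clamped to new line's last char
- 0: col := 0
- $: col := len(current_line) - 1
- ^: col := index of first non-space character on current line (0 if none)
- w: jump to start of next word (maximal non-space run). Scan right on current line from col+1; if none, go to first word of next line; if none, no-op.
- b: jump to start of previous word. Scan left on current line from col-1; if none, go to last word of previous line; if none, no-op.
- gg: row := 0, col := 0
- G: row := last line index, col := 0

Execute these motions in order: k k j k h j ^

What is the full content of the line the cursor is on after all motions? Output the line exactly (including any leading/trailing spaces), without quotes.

Answer: star  ten sky cat

Derivation:
After 1 (k): row=0 col=0 char='l'
After 2 (k): row=0 col=0 char='l'
After 3 (j): row=1 col=0 char='s'
After 4 (k): row=0 col=0 char='l'
After 5 (h): row=0 col=0 char='l'
After 6 (j): row=1 col=0 char='s'
After 7 (^): row=1 col=0 char='s'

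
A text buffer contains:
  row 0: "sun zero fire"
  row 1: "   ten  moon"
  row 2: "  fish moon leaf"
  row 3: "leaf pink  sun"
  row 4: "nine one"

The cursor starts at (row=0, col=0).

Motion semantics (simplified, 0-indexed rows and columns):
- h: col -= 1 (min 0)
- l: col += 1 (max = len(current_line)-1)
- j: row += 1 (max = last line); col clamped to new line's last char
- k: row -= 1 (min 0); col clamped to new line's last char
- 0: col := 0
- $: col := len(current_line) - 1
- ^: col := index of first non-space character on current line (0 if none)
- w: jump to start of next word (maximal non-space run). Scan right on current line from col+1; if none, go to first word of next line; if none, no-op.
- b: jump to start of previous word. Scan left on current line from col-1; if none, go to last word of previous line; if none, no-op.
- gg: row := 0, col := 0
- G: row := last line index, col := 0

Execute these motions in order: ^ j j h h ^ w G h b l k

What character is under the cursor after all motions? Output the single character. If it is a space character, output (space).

After 1 (^): row=0 col=0 char='s'
After 2 (j): row=1 col=0 char='_'
After 3 (j): row=2 col=0 char='_'
After 4 (h): row=2 col=0 char='_'
After 5 (h): row=2 col=0 char='_'
After 6 (^): row=2 col=2 char='f'
After 7 (w): row=2 col=7 char='m'
After 8 (G): row=4 col=0 char='n'
After 9 (h): row=4 col=0 char='n'
After 10 (b): row=3 col=11 char='s'
After 11 (l): row=3 col=12 char='u'
After 12 (k): row=2 col=12 char='l'

Answer: l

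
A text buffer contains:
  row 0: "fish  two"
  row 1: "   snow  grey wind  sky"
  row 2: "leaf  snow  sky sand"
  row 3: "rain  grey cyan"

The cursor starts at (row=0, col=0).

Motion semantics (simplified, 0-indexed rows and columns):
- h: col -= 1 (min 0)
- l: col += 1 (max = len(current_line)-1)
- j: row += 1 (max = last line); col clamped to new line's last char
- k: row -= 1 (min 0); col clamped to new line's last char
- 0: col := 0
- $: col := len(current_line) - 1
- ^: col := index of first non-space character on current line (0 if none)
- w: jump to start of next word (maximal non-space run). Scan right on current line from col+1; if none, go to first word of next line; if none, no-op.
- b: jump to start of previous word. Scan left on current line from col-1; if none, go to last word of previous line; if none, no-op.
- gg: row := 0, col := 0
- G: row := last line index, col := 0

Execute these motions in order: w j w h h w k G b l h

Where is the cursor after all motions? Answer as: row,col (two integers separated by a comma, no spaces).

Answer: 2,16

Derivation:
After 1 (w): row=0 col=6 char='t'
After 2 (j): row=1 col=6 char='w'
After 3 (w): row=1 col=9 char='g'
After 4 (h): row=1 col=8 char='_'
After 5 (h): row=1 col=7 char='_'
After 6 (w): row=1 col=9 char='g'
After 7 (k): row=0 col=8 char='o'
After 8 (G): row=3 col=0 char='r'
After 9 (b): row=2 col=16 char='s'
After 10 (l): row=2 col=17 char='a'
After 11 (h): row=2 col=16 char='s'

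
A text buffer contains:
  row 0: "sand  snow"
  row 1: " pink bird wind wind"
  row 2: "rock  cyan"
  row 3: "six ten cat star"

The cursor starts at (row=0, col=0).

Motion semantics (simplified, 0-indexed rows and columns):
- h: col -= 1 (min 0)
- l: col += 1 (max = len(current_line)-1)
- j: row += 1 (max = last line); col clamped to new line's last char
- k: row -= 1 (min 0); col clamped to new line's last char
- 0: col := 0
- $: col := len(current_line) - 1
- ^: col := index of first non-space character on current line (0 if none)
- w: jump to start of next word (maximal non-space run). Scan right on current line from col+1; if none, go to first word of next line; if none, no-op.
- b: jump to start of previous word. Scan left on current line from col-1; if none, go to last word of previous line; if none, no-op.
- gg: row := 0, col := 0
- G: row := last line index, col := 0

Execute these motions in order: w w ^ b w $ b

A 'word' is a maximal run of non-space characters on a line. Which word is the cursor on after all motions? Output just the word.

After 1 (w): row=0 col=6 char='s'
After 2 (w): row=1 col=1 char='p'
After 3 (^): row=1 col=1 char='p'
After 4 (b): row=0 col=6 char='s'
After 5 (w): row=1 col=1 char='p'
After 6 ($): row=1 col=19 char='d'
After 7 (b): row=1 col=16 char='w'

Answer: wind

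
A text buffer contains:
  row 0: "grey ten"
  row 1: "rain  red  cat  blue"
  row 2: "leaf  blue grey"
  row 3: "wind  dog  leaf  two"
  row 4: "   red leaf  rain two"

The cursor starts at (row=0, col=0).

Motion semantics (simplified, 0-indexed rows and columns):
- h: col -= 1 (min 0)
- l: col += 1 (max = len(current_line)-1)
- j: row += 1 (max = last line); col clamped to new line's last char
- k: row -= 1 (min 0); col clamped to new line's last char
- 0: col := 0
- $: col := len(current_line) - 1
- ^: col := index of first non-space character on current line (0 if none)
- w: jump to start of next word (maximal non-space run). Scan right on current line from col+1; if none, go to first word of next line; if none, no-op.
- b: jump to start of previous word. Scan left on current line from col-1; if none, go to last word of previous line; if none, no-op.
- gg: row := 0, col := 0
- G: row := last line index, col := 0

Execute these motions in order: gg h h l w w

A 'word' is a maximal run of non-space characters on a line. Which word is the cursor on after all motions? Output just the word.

Answer: rain

Derivation:
After 1 (gg): row=0 col=0 char='g'
After 2 (h): row=0 col=0 char='g'
After 3 (h): row=0 col=0 char='g'
After 4 (l): row=0 col=1 char='r'
After 5 (w): row=0 col=5 char='t'
After 6 (w): row=1 col=0 char='r'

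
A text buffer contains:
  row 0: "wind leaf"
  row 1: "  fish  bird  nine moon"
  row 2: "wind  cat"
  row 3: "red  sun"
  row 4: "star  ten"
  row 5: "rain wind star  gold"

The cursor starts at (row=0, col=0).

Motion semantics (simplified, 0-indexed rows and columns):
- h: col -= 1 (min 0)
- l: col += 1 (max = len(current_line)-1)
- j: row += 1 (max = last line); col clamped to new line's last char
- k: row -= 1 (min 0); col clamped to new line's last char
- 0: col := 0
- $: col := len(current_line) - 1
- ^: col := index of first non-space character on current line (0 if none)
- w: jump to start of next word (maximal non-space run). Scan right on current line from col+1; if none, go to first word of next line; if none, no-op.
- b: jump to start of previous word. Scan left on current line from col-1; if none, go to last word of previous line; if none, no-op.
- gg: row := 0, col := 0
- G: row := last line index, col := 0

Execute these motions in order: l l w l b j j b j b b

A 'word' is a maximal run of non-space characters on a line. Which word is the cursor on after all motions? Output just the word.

After 1 (l): row=0 col=1 char='i'
After 2 (l): row=0 col=2 char='n'
After 3 (w): row=0 col=5 char='l'
After 4 (l): row=0 col=6 char='e'
After 5 (b): row=0 col=5 char='l'
After 6 (j): row=1 col=5 char='h'
After 7 (j): row=2 col=5 char='_'
After 8 (b): row=2 col=0 char='w'
After 9 (j): row=3 col=0 char='r'
After 10 (b): row=2 col=6 char='c'
After 11 (b): row=2 col=0 char='w'

Answer: wind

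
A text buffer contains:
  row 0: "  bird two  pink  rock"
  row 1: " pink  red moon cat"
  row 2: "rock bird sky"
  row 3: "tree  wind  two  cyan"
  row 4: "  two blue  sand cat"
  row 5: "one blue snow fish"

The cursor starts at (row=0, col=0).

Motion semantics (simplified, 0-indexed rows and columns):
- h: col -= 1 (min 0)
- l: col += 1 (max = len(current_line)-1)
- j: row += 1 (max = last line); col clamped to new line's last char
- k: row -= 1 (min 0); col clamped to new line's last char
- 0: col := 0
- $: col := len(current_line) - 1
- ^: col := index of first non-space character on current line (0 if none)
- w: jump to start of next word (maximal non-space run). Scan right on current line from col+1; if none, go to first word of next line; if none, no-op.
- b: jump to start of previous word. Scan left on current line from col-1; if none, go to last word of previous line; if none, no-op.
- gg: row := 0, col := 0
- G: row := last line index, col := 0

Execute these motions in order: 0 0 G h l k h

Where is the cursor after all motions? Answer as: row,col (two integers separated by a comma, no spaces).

Answer: 4,0

Derivation:
After 1 (0): row=0 col=0 char='_'
After 2 (0): row=0 col=0 char='_'
After 3 (G): row=5 col=0 char='o'
After 4 (h): row=5 col=0 char='o'
After 5 (l): row=5 col=1 char='n'
After 6 (k): row=4 col=1 char='_'
After 7 (h): row=4 col=0 char='_'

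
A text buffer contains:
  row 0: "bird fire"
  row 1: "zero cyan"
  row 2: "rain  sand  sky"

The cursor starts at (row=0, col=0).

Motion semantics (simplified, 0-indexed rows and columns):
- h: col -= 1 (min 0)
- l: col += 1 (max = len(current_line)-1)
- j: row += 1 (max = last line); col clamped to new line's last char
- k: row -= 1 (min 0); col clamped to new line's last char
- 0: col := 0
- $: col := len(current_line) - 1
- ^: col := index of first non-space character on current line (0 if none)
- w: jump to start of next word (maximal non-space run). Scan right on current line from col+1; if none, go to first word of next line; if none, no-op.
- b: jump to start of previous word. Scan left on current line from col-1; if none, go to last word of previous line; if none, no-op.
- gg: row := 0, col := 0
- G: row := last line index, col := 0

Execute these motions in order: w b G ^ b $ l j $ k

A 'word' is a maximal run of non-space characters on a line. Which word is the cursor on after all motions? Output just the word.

Answer: cyan

Derivation:
After 1 (w): row=0 col=5 char='f'
After 2 (b): row=0 col=0 char='b'
After 3 (G): row=2 col=0 char='r'
After 4 (^): row=2 col=0 char='r'
After 5 (b): row=1 col=5 char='c'
After 6 ($): row=1 col=8 char='n'
After 7 (l): row=1 col=8 char='n'
After 8 (j): row=2 col=8 char='n'
After 9 ($): row=2 col=14 char='y'
After 10 (k): row=1 col=8 char='n'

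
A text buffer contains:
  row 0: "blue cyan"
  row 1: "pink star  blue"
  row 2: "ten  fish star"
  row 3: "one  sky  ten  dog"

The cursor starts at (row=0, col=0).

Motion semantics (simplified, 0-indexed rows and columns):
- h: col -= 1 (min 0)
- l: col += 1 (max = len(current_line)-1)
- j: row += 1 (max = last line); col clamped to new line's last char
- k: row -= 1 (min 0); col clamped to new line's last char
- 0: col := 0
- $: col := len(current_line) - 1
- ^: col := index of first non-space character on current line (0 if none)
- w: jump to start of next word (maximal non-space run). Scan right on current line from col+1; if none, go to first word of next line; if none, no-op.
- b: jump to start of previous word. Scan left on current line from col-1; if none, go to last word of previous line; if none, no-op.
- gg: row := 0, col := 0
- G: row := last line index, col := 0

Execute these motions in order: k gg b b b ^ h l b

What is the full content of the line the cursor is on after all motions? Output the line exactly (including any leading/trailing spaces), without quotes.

Answer: blue cyan

Derivation:
After 1 (k): row=0 col=0 char='b'
After 2 (gg): row=0 col=0 char='b'
After 3 (b): row=0 col=0 char='b'
After 4 (b): row=0 col=0 char='b'
After 5 (b): row=0 col=0 char='b'
After 6 (^): row=0 col=0 char='b'
After 7 (h): row=0 col=0 char='b'
After 8 (l): row=0 col=1 char='l'
After 9 (b): row=0 col=0 char='b'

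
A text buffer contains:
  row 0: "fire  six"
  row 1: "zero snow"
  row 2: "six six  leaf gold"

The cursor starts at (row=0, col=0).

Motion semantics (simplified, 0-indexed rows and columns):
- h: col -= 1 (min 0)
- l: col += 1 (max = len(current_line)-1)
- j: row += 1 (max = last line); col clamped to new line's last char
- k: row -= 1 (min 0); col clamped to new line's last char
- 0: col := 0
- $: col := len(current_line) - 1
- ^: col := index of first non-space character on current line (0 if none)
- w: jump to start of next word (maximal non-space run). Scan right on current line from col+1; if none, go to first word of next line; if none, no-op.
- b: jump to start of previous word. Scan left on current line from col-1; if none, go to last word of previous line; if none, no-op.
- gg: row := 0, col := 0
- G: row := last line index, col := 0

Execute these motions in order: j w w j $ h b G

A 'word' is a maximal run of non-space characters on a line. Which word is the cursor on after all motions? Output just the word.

After 1 (j): row=1 col=0 char='z'
After 2 (w): row=1 col=5 char='s'
After 3 (w): row=2 col=0 char='s'
After 4 (j): row=2 col=0 char='s'
After 5 ($): row=2 col=17 char='d'
After 6 (h): row=2 col=16 char='l'
After 7 (b): row=2 col=14 char='g'
After 8 (G): row=2 col=0 char='s'

Answer: six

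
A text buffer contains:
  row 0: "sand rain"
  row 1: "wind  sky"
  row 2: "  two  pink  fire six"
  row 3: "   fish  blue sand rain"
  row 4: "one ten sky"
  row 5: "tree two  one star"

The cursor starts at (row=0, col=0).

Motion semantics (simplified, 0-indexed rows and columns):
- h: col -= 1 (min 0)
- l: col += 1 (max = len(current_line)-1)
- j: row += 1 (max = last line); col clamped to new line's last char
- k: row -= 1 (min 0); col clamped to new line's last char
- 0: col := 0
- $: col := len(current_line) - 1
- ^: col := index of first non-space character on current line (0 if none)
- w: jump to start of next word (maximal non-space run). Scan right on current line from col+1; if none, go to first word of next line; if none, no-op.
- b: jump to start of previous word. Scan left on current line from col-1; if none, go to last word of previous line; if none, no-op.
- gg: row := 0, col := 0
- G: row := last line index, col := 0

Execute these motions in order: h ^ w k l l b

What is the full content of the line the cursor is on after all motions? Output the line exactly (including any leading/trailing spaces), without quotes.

Answer: sand rain

Derivation:
After 1 (h): row=0 col=0 char='s'
After 2 (^): row=0 col=0 char='s'
After 3 (w): row=0 col=5 char='r'
After 4 (k): row=0 col=5 char='r'
After 5 (l): row=0 col=6 char='a'
After 6 (l): row=0 col=7 char='i'
After 7 (b): row=0 col=5 char='r'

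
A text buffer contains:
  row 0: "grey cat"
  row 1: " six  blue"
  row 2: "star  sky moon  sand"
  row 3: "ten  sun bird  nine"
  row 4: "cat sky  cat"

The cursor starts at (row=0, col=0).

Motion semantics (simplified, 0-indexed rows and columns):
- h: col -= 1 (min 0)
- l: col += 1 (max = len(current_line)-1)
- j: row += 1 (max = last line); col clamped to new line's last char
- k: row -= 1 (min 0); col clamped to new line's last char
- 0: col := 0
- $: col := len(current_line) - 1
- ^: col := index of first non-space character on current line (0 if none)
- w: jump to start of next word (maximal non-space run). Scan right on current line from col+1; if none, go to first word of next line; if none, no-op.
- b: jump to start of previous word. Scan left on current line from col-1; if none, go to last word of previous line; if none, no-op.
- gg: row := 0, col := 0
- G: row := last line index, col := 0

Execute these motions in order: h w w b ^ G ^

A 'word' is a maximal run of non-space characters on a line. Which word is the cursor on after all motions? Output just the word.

Answer: cat

Derivation:
After 1 (h): row=0 col=0 char='g'
After 2 (w): row=0 col=5 char='c'
After 3 (w): row=1 col=1 char='s'
After 4 (b): row=0 col=5 char='c'
After 5 (^): row=0 col=0 char='g'
After 6 (G): row=4 col=0 char='c'
After 7 (^): row=4 col=0 char='c'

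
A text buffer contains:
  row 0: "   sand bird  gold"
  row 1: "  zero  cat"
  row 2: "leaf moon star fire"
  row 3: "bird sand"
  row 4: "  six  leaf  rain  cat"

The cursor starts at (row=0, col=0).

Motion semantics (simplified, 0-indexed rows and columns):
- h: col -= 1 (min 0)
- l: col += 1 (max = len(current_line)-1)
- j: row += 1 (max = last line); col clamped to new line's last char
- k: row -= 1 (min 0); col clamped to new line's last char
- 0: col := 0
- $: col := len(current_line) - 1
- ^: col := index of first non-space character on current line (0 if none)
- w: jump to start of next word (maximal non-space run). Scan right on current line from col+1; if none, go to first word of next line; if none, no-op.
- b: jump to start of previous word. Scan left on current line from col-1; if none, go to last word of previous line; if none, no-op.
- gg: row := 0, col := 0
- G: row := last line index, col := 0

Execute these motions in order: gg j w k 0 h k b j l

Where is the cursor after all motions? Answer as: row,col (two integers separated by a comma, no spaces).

After 1 (gg): row=0 col=0 char='_'
After 2 (j): row=1 col=0 char='_'
After 3 (w): row=1 col=2 char='z'
After 4 (k): row=0 col=2 char='_'
After 5 (0): row=0 col=0 char='_'
After 6 (h): row=0 col=0 char='_'
After 7 (k): row=0 col=0 char='_'
After 8 (b): row=0 col=0 char='_'
After 9 (j): row=1 col=0 char='_'
After 10 (l): row=1 col=1 char='_'

Answer: 1,1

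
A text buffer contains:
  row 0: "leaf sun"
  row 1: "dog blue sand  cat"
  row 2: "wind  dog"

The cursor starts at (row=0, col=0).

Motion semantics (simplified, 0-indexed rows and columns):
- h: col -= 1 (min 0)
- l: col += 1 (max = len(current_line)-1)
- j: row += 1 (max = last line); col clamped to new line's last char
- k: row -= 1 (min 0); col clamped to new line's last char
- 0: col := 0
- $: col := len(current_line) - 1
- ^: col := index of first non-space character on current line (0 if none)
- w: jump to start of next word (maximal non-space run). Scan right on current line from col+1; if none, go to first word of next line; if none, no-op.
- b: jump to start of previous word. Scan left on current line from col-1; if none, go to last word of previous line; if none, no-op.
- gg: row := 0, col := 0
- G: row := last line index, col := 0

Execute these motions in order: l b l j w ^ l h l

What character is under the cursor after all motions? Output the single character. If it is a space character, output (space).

After 1 (l): row=0 col=1 char='e'
After 2 (b): row=0 col=0 char='l'
After 3 (l): row=0 col=1 char='e'
After 4 (j): row=1 col=1 char='o'
After 5 (w): row=1 col=4 char='b'
After 6 (^): row=1 col=0 char='d'
After 7 (l): row=1 col=1 char='o'
After 8 (h): row=1 col=0 char='d'
After 9 (l): row=1 col=1 char='o'

Answer: o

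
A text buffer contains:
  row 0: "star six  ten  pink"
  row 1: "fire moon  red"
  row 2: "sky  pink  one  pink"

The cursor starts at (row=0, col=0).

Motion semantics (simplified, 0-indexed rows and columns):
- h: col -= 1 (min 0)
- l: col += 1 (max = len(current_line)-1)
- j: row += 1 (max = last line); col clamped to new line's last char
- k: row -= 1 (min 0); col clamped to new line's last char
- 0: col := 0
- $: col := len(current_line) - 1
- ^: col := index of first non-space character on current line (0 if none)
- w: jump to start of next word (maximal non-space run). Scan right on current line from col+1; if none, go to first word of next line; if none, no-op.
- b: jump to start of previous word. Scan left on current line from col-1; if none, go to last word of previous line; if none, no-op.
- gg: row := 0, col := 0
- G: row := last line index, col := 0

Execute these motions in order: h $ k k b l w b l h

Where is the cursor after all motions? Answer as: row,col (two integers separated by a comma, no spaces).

After 1 (h): row=0 col=0 char='s'
After 2 ($): row=0 col=18 char='k'
After 3 (k): row=0 col=18 char='k'
After 4 (k): row=0 col=18 char='k'
After 5 (b): row=0 col=15 char='p'
After 6 (l): row=0 col=16 char='i'
After 7 (w): row=1 col=0 char='f'
After 8 (b): row=0 col=15 char='p'
After 9 (l): row=0 col=16 char='i'
After 10 (h): row=0 col=15 char='p'

Answer: 0,15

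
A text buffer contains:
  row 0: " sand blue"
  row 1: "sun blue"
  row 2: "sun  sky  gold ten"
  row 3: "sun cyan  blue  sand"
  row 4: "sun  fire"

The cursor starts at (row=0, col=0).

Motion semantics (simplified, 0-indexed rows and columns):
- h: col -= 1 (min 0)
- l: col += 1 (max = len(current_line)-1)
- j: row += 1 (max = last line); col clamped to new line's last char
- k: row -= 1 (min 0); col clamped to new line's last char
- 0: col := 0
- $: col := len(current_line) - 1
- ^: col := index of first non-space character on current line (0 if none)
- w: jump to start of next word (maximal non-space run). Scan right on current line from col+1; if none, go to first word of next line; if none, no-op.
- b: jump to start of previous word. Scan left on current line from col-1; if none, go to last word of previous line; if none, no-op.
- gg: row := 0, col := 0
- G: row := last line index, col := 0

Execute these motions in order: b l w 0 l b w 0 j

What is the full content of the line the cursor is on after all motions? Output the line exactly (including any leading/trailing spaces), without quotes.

After 1 (b): row=0 col=0 char='_'
After 2 (l): row=0 col=1 char='s'
After 3 (w): row=0 col=6 char='b'
After 4 (0): row=0 col=0 char='_'
After 5 (l): row=0 col=1 char='s'
After 6 (b): row=0 col=1 char='s'
After 7 (w): row=0 col=6 char='b'
After 8 (0): row=0 col=0 char='_'
After 9 (j): row=1 col=0 char='s'

Answer: sun blue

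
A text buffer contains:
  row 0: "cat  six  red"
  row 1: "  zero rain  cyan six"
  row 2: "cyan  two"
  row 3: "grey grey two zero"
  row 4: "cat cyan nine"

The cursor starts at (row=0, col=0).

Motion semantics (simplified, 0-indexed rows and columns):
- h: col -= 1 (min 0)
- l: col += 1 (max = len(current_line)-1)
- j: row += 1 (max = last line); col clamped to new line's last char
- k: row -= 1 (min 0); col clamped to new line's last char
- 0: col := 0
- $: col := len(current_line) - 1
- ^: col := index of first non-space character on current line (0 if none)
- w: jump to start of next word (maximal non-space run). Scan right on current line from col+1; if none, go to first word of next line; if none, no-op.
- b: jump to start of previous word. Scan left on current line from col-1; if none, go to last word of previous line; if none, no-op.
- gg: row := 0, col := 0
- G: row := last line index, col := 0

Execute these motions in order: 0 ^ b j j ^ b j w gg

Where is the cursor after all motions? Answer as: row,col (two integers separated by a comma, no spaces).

After 1 (0): row=0 col=0 char='c'
After 2 (^): row=0 col=0 char='c'
After 3 (b): row=0 col=0 char='c'
After 4 (j): row=1 col=0 char='_'
After 5 (j): row=2 col=0 char='c'
After 6 (^): row=2 col=0 char='c'
After 7 (b): row=1 col=18 char='s'
After 8 (j): row=2 col=8 char='o'
After 9 (w): row=3 col=0 char='g'
After 10 (gg): row=0 col=0 char='c'

Answer: 0,0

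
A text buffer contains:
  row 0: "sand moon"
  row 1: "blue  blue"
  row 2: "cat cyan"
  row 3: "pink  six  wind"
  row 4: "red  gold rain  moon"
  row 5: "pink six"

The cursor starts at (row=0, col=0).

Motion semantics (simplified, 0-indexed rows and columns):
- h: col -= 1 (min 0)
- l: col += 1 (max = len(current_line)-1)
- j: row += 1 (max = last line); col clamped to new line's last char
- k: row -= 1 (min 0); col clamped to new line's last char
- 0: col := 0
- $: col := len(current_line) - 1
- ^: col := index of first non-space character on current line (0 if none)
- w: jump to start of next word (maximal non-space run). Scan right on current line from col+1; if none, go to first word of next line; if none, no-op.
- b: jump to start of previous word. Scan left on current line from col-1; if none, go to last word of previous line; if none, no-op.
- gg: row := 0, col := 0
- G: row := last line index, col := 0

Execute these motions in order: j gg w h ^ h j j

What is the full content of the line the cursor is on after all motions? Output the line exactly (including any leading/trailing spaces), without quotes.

After 1 (j): row=1 col=0 char='b'
After 2 (gg): row=0 col=0 char='s'
After 3 (w): row=0 col=5 char='m'
After 4 (h): row=0 col=4 char='_'
After 5 (^): row=0 col=0 char='s'
After 6 (h): row=0 col=0 char='s'
After 7 (j): row=1 col=0 char='b'
After 8 (j): row=2 col=0 char='c'

Answer: cat cyan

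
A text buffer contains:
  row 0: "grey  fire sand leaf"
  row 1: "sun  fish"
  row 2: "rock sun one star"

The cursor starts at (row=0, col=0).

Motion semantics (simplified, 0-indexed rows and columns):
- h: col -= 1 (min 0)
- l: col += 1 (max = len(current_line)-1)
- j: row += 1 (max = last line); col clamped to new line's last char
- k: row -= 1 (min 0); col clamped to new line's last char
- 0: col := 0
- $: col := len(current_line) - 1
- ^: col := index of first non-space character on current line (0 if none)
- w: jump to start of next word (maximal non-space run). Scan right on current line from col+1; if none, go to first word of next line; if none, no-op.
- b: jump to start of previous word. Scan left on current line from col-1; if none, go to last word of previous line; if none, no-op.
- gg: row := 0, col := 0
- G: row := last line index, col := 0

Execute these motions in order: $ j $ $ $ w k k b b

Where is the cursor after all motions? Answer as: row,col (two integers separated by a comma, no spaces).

After 1 ($): row=0 col=19 char='f'
After 2 (j): row=1 col=8 char='h'
After 3 ($): row=1 col=8 char='h'
After 4 ($): row=1 col=8 char='h'
After 5 ($): row=1 col=8 char='h'
After 6 (w): row=2 col=0 char='r'
After 7 (k): row=1 col=0 char='s'
After 8 (k): row=0 col=0 char='g'
After 9 (b): row=0 col=0 char='g'
After 10 (b): row=0 col=0 char='g'

Answer: 0,0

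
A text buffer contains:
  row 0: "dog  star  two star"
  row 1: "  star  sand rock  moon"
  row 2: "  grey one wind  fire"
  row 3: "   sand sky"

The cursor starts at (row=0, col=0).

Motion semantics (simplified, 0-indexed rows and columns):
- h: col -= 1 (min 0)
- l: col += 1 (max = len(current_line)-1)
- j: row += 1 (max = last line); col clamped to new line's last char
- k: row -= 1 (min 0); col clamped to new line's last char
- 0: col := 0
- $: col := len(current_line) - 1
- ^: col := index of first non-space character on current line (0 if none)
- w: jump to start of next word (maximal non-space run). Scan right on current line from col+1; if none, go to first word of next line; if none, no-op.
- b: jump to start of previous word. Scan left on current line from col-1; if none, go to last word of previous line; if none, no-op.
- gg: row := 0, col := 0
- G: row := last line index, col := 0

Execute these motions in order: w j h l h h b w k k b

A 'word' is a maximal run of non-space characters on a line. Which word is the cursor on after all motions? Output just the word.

After 1 (w): row=0 col=5 char='s'
After 2 (j): row=1 col=5 char='r'
After 3 (h): row=1 col=4 char='a'
After 4 (l): row=1 col=5 char='r'
After 5 (h): row=1 col=4 char='a'
After 6 (h): row=1 col=3 char='t'
After 7 (b): row=1 col=2 char='s'
After 8 (w): row=1 col=8 char='s'
After 9 (k): row=0 col=8 char='r'
After 10 (k): row=0 col=8 char='r'
After 11 (b): row=0 col=5 char='s'

Answer: star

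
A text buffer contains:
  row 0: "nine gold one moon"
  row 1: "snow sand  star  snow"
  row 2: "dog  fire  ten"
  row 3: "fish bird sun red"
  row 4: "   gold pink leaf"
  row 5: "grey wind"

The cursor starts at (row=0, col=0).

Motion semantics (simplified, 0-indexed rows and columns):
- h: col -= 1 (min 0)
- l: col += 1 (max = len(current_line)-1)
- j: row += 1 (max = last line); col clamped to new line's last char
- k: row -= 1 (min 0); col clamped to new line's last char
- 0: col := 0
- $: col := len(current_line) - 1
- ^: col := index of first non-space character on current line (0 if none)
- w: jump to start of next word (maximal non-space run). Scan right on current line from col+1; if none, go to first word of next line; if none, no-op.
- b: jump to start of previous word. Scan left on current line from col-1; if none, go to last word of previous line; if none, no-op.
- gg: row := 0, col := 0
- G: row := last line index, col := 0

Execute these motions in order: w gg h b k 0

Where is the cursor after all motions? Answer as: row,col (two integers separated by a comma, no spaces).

Answer: 0,0

Derivation:
After 1 (w): row=0 col=5 char='g'
After 2 (gg): row=0 col=0 char='n'
After 3 (h): row=0 col=0 char='n'
After 4 (b): row=0 col=0 char='n'
After 5 (k): row=0 col=0 char='n'
After 6 (0): row=0 col=0 char='n'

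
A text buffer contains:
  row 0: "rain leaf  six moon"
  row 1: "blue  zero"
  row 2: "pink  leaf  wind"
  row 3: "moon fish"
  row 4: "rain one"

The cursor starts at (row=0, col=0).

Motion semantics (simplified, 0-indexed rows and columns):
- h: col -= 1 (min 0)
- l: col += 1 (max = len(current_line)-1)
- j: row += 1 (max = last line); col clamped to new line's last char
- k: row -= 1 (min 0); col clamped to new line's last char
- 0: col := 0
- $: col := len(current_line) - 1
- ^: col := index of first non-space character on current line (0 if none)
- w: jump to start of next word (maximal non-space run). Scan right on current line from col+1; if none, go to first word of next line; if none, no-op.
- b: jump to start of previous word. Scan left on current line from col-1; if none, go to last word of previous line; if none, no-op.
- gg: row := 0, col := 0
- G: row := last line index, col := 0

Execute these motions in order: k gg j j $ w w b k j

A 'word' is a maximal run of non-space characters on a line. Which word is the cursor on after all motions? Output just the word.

After 1 (k): row=0 col=0 char='r'
After 2 (gg): row=0 col=0 char='r'
After 3 (j): row=1 col=0 char='b'
After 4 (j): row=2 col=0 char='p'
After 5 ($): row=2 col=15 char='d'
After 6 (w): row=3 col=0 char='m'
After 7 (w): row=3 col=5 char='f'
After 8 (b): row=3 col=0 char='m'
After 9 (k): row=2 col=0 char='p'
After 10 (j): row=3 col=0 char='m'

Answer: moon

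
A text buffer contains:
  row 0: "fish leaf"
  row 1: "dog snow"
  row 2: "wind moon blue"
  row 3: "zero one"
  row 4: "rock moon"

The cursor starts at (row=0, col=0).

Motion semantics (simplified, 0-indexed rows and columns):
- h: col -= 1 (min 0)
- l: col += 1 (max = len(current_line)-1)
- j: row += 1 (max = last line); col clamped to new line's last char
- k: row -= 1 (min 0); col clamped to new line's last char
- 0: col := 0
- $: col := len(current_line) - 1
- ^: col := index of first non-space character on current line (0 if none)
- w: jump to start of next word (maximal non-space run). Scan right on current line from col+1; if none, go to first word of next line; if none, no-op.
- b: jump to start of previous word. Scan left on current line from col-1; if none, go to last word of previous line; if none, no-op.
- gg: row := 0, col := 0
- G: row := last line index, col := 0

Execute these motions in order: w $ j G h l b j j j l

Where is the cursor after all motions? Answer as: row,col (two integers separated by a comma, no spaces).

After 1 (w): row=0 col=5 char='l'
After 2 ($): row=0 col=8 char='f'
After 3 (j): row=1 col=7 char='w'
After 4 (G): row=4 col=0 char='r'
After 5 (h): row=4 col=0 char='r'
After 6 (l): row=4 col=1 char='o'
After 7 (b): row=4 col=0 char='r'
After 8 (j): row=4 col=0 char='r'
After 9 (j): row=4 col=0 char='r'
After 10 (j): row=4 col=0 char='r'
After 11 (l): row=4 col=1 char='o'

Answer: 4,1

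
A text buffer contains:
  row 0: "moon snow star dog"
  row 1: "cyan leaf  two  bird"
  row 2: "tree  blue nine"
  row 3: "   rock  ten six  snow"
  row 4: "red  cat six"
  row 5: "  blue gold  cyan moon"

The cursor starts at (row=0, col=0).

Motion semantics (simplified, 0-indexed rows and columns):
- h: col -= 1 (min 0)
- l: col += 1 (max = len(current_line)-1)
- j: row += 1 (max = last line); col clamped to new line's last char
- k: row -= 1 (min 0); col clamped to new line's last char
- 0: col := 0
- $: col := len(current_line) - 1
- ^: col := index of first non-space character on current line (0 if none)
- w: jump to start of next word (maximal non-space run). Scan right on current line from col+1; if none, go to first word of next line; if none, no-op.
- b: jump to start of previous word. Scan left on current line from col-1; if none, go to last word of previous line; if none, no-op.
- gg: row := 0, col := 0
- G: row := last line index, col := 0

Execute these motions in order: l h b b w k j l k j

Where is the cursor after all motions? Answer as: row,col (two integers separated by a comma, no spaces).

After 1 (l): row=0 col=1 char='o'
After 2 (h): row=0 col=0 char='m'
After 3 (b): row=0 col=0 char='m'
After 4 (b): row=0 col=0 char='m'
After 5 (w): row=0 col=5 char='s'
After 6 (k): row=0 col=5 char='s'
After 7 (j): row=1 col=5 char='l'
After 8 (l): row=1 col=6 char='e'
After 9 (k): row=0 col=6 char='n'
After 10 (j): row=1 col=6 char='e'

Answer: 1,6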